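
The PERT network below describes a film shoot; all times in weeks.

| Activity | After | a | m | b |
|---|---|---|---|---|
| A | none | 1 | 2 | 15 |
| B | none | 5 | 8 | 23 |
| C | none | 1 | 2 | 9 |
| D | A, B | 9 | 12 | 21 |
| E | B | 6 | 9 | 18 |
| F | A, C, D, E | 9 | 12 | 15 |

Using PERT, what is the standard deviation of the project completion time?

te_A = (1 + 4·2 + 15)/6 = 24/6 = 4; σ²_A = ((15−1)/6)² = 5.444
te_B = (5 + 4·8 + 23)/6 = 60/6 = 10; σ²_B = ((23−5)/6)² = 9.000
te_C = (1 + 4·2 + 9)/6 = 18/6 = 3; σ²_C = ((9−1)/6)² = 1.778
te_D = (9 + 4·12 + 21)/6 = 78/6 = 13; σ²_D = ((21−9)/6)² = 4.000
te_E = (6 + 4·9 + 18)/6 = 60/6 = 10; σ²_E = ((18−6)/6)² = 4.000
te_F = (9 + 4·12 + 15)/6 = 72/6 = 12; σ²_F = ((15−9)/6)² = 1.000

Forward pass:
ES_A = 0; EF_A = 4
ES_B = 0; EF_B = 10
ES_C = 0; EF_C = 3
ES_D = max(EF_A=4, EF_B=10) = 10; EF_D = 10+13 = 23
ES_E = 10; EF_E = 10+10 = 20
ES_F = max(EF_A=4, EF_C=3, EF_D=23, EF_E=20) = 23; EF_F = 23+12 = 35
Expected project duration μ = 35 weeks. Critical path: B → D → F.

Variance along critical path = 9.000 + 4.000 + 1.000 = 14.000
σ = √14.000 = 3.742 weeks

3.74 weeks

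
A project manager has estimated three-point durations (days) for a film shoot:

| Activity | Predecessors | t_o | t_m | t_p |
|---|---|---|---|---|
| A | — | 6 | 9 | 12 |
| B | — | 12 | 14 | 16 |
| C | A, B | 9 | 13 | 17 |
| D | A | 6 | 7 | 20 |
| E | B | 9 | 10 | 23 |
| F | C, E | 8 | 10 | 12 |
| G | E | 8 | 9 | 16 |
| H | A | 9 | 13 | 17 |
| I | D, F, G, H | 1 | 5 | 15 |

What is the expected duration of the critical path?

43 days

te_A = (6 + 4·9 + 12)/6 = 54/6 = 9
te_B = (12 + 4·14 + 16)/6 = 84/6 = 14
te_C = (9 + 4·13 + 17)/6 = 78/6 = 13
te_D = (6 + 4·7 + 20)/6 = 54/6 = 9
te_E = (9 + 4·10 + 23)/6 = 72/6 = 12
te_F = (8 + 4·10 + 12)/6 = 60/6 = 10
te_G = (8 + 4·9 + 16)/6 = 60/6 = 10
te_H = (9 + 4·13 + 17)/6 = 78/6 = 13
te_I = (1 + 4·5 + 15)/6 = 36/6 = 6

Forward pass:
ES_A = 0; EF_A = 9
ES_B = 0; EF_B = 14
ES_C = max(EF_A=9, EF_B=14) = 14; EF_C = 14+13 = 27
ES_D = 9; EF_D = 9+9 = 18
ES_E = 14; EF_E = 14+12 = 26
ES_F = max(EF_C=27, EF_E=26) = 27; EF_F = 27+10 = 37
ES_G = 26; EF_G = 26+10 = 36
ES_H = 9; EF_H = 9+13 = 22
ES_I = max(EF_D=18, EF_F=37, EF_G=36, EF_H=22) = 37; EF_I = 37+6 = 43
Expected project duration μ = 43 days. Critical path: B → C → F → I.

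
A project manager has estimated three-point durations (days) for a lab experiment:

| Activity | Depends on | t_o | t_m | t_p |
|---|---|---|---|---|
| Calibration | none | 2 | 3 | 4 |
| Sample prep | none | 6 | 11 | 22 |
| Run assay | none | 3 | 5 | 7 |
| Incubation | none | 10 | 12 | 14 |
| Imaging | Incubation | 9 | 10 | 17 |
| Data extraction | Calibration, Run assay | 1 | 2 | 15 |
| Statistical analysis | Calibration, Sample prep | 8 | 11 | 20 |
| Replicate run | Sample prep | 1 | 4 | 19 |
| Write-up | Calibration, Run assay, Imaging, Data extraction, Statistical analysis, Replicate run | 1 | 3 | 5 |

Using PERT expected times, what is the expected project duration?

te_Calibration = (2 + 4·3 + 4)/6 = 18/6 = 3
te_Sample prep = (6 + 4·11 + 22)/6 = 72/6 = 12
te_Run assay = (3 + 4·5 + 7)/6 = 30/6 = 5
te_Incubation = (10 + 4·12 + 14)/6 = 72/6 = 12
te_Imaging = (9 + 4·10 + 17)/6 = 66/6 = 11
te_Data extraction = (1 + 4·2 + 15)/6 = 24/6 = 4
te_Statistical analysis = (8 + 4·11 + 20)/6 = 72/6 = 12
te_Replicate run = (1 + 4·4 + 19)/6 = 36/6 = 6
te_Write-up = (1 + 4·3 + 5)/6 = 18/6 = 3

Forward pass:
ES_Calibration = 0; EF_Calibration = 3
ES_Sample prep = 0; EF_Sample prep = 12
ES_Run assay = 0; EF_Run assay = 5
ES_Incubation = 0; EF_Incubation = 12
ES_Imaging = 12; EF_Imaging = 12+11 = 23
ES_Data extraction = max(EF_Calibration=3, EF_Run assay=5) = 5; EF_Data extraction = 5+4 = 9
ES_Statistical analysis = max(EF_Calibration=3, EF_Sample prep=12) = 12; EF_Statistical analysis = 12+12 = 24
ES_Replicate run = 12; EF_Replicate run = 12+6 = 18
ES_Write-up = max(EF_Calibration=3, EF_Run assay=5, EF_Imaging=23, EF_Data extraction=9, EF_Statistical analysis=24, EF_Replicate run=18) = 24; EF_Write-up = 24+3 = 27
Expected project duration μ = 27 days. Critical path: Sample prep → Statistical analysis → Write-up.

27 days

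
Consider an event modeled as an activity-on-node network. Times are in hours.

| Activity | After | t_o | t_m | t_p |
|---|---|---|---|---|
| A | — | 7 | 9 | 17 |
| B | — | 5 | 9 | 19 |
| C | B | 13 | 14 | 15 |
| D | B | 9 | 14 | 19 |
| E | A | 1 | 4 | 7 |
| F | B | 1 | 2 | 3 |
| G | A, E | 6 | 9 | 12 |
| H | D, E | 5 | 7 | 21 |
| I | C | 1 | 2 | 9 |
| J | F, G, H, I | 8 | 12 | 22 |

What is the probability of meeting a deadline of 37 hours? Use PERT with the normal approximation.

te_A = (7 + 4·9 + 17)/6 = 60/6 = 10; σ²_A = ((17−7)/6)² = 2.778
te_B = (5 + 4·9 + 19)/6 = 60/6 = 10; σ²_B = ((19−5)/6)² = 5.444
te_C = (13 + 4·14 + 15)/6 = 84/6 = 14; σ²_C = ((15−13)/6)² = 0.111
te_D = (9 + 4·14 + 19)/6 = 84/6 = 14; σ²_D = ((19−9)/6)² = 2.778
te_E = (1 + 4·4 + 7)/6 = 24/6 = 4; σ²_E = ((7−1)/6)² = 1.000
te_F = (1 + 4·2 + 3)/6 = 12/6 = 2; σ²_F = ((3−1)/6)² = 0.111
te_G = (6 + 4·9 + 12)/6 = 54/6 = 9; σ²_G = ((12−6)/6)² = 1.000
te_H = (5 + 4·7 + 21)/6 = 54/6 = 9; σ²_H = ((21−5)/6)² = 7.111
te_I = (1 + 4·2 + 9)/6 = 18/6 = 3; σ²_I = ((9−1)/6)² = 1.778
te_J = (8 + 4·12 + 22)/6 = 78/6 = 13; σ²_J = ((22−8)/6)² = 5.444

Forward pass:
ES_A = 0; EF_A = 10
ES_B = 0; EF_B = 10
ES_C = 10; EF_C = 10+14 = 24
ES_D = 10; EF_D = 10+14 = 24
ES_E = 10; EF_E = 10+4 = 14
ES_F = 10; EF_F = 10+2 = 12
ES_G = max(EF_A=10, EF_E=14) = 14; EF_G = 14+9 = 23
ES_H = max(EF_D=24, EF_E=14) = 24; EF_H = 24+9 = 33
ES_I = 24; EF_I = 24+3 = 27
ES_J = max(EF_F=12, EF_G=23, EF_H=33, EF_I=27) = 33; EF_J = 33+13 = 46
Expected project duration μ = 46 hours. Critical path: B → D → H → J.

Variance along critical path = 5.444 + 2.778 + 7.111 + 5.444 = 20.778; σ = √20.778 = 4.558 hours.
Z = (37 − 46) / 4.558 = -1.974
P(T ≤ 37) = Φ(-1.974) ≈ 0.024

0.024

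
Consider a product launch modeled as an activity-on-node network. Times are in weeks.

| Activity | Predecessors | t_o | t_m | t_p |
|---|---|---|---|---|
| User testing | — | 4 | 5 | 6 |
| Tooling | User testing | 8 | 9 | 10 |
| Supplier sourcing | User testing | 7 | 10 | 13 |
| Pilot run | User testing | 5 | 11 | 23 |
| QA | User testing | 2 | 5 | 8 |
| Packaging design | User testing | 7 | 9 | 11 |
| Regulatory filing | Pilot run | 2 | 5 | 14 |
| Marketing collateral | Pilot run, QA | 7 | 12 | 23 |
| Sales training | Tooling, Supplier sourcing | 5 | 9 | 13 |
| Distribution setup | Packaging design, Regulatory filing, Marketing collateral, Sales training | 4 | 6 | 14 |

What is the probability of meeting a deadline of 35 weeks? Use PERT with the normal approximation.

0.323

te_User testing = (4 + 4·5 + 6)/6 = 30/6 = 5; σ²_User testing = ((6−4)/6)² = 0.111
te_Tooling = (8 + 4·9 + 10)/6 = 54/6 = 9; σ²_Tooling = ((10−8)/6)² = 0.111
te_Supplier sourcing = (7 + 4·10 + 13)/6 = 60/6 = 10; σ²_Supplier sourcing = ((13−7)/6)² = 1.000
te_Pilot run = (5 + 4·11 + 23)/6 = 72/6 = 12; σ²_Pilot run = ((23−5)/6)² = 9.000
te_QA = (2 + 4·5 + 8)/6 = 30/6 = 5; σ²_QA = ((8−2)/6)² = 1.000
te_Packaging design = (7 + 4·9 + 11)/6 = 54/6 = 9; σ²_Packaging design = ((11−7)/6)² = 0.444
te_Regulatory filing = (2 + 4·5 + 14)/6 = 36/6 = 6; σ²_Regulatory filing = ((14−2)/6)² = 4.000
te_Marketing collateral = (7 + 4·12 + 23)/6 = 78/6 = 13; σ²_Marketing collateral = ((23−7)/6)² = 7.111
te_Sales training = (5 + 4·9 + 13)/6 = 54/6 = 9; σ²_Sales training = ((13−5)/6)² = 1.778
te_Distribution setup = (4 + 4·6 + 14)/6 = 42/6 = 7; σ²_Distribution setup = ((14−4)/6)² = 2.778

Forward pass:
ES_User testing = 0; EF_User testing = 5
ES_Tooling = 5; EF_Tooling = 5+9 = 14
ES_Supplier sourcing = 5; EF_Supplier sourcing = 5+10 = 15
ES_Pilot run = 5; EF_Pilot run = 5+12 = 17
ES_QA = 5; EF_QA = 5+5 = 10
ES_Packaging design = 5; EF_Packaging design = 5+9 = 14
ES_Regulatory filing = 17; EF_Regulatory filing = 17+6 = 23
ES_Marketing collateral = max(EF_Pilot run=17, EF_QA=10) = 17; EF_Marketing collateral = 17+13 = 30
ES_Sales training = max(EF_Tooling=14, EF_Supplier sourcing=15) = 15; EF_Sales training = 15+9 = 24
ES_Distribution setup = max(EF_Packaging design=14, EF_Regulatory filing=23, EF_Marketing collateral=30, EF_Sales training=24) = 30; EF_Distribution setup = 30+7 = 37
Expected project duration μ = 37 weeks. Critical path: User testing → Pilot run → Marketing collateral → Distribution setup.

Variance along critical path = 0.111 + 9.000 + 7.111 + 2.778 = 19.000; σ = √19.000 = 4.359 weeks.
Z = (35 − 37) / 4.359 = -0.459
P(T ≤ 35) = Φ(-0.459) ≈ 0.323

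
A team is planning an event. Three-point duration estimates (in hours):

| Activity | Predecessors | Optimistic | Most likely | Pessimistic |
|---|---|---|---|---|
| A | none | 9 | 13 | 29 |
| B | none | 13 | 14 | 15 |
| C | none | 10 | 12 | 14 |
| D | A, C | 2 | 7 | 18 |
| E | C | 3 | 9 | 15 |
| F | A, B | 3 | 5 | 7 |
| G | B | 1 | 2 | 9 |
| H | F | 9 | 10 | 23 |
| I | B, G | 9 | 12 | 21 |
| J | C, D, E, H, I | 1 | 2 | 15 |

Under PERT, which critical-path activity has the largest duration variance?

te_A = (9 + 4·13 + 29)/6 = 90/6 = 15; σ²_A = ((29−9)/6)² = 11.111
te_B = (13 + 4·14 + 15)/6 = 84/6 = 14; σ²_B = ((15−13)/6)² = 0.111
te_C = (10 + 4·12 + 14)/6 = 72/6 = 12; σ²_C = ((14−10)/6)² = 0.444
te_D = (2 + 4·7 + 18)/6 = 48/6 = 8; σ²_D = ((18−2)/6)² = 7.111
te_E = (3 + 4·9 + 15)/6 = 54/6 = 9; σ²_E = ((15−3)/6)² = 4.000
te_F = (3 + 4·5 + 7)/6 = 30/6 = 5; σ²_F = ((7−3)/6)² = 0.444
te_G = (1 + 4·2 + 9)/6 = 18/6 = 3; σ²_G = ((9−1)/6)² = 1.778
te_H = (9 + 4·10 + 23)/6 = 72/6 = 12; σ²_H = ((23−9)/6)² = 5.444
te_I = (9 + 4·12 + 21)/6 = 78/6 = 13; σ²_I = ((21−9)/6)² = 4.000
te_J = (1 + 4·2 + 15)/6 = 24/6 = 4; σ²_J = ((15−1)/6)² = 5.444

Forward pass:
ES_A = 0; EF_A = 15
ES_B = 0; EF_B = 14
ES_C = 0; EF_C = 12
ES_D = max(EF_A=15, EF_C=12) = 15; EF_D = 15+8 = 23
ES_E = 12; EF_E = 12+9 = 21
ES_F = max(EF_A=15, EF_B=14) = 15; EF_F = 15+5 = 20
ES_G = 14; EF_G = 14+3 = 17
ES_H = 20; EF_H = 20+12 = 32
ES_I = max(EF_B=14, EF_G=17) = 17; EF_I = 17+13 = 30
ES_J = max(EF_C=12, EF_D=23, EF_E=21, EF_H=32, EF_I=30) = 32; EF_J = 32+4 = 36
Expected project duration μ = 36 hours. Critical path: A → F → H → J.

Variances on critical path: σ²_A=11.111, σ²_F=0.444, σ²_H=5.444, σ²_J=5.444.
Largest is σ²_A = 11.111.

A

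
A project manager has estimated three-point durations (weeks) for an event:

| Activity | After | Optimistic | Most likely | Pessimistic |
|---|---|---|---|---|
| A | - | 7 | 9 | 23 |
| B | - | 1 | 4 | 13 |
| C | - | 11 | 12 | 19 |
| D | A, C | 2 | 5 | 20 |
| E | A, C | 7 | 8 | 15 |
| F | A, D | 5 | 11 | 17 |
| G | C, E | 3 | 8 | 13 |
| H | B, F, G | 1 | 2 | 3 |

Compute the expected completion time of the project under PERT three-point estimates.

te_A = (7 + 4·9 + 23)/6 = 66/6 = 11
te_B = (1 + 4·4 + 13)/6 = 30/6 = 5
te_C = (11 + 4·12 + 19)/6 = 78/6 = 13
te_D = (2 + 4·5 + 20)/6 = 42/6 = 7
te_E = (7 + 4·8 + 15)/6 = 54/6 = 9
te_F = (5 + 4·11 + 17)/6 = 66/6 = 11
te_G = (3 + 4·8 + 13)/6 = 48/6 = 8
te_H = (1 + 4·2 + 3)/6 = 12/6 = 2

Forward pass:
ES_A = 0; EF_A = 11
ES_B = 0; EF_B = 5
ES_C = 0; EF_C = 13
ES_D = max(EF_A=11, EF_C=13) = 13; EF_D = 13+7 = 20
ES_E = max(EF_A=11, EF_C=13) = 13; EF_E = 13+9 = 22
ES_F = max(EF_A=11, EF_D=20) = 20; EF_F = 20+11 = 31
ES_G = max(EF_C=13, EF_E=22) = 22; EF_G = 22+8 = 30
ES_H = max(EF_B=5, EF_F=31, EF_G=30) = 31; EF_H = 31+2 = 33
Expected project duration μ = 33 weeks. Critical path: C → D → F → H.

33 weeks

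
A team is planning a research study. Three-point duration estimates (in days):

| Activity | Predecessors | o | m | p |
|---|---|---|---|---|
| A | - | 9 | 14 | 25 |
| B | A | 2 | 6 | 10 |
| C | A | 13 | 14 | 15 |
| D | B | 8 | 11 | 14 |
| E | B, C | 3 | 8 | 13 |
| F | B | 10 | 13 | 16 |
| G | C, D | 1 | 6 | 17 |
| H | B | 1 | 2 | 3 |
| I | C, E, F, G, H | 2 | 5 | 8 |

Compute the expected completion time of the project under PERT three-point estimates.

44 days

te_A = (9 + 4·14 + 25)/6 = 90/6 = 15
te_B = (2 + 4·6 + 10)/6 = 36/6 = 6
te_C = (13 + 4·14 + 15)/6 = 84/6 = 14
te_D = (8 + 4·11 + 14)/6 = 66/6 = 11
te_E = (3 + 4·8 + 13)/6 = 48/6 = 8
te_F = (10 + 4·13 + 16)/6 = 78/6 = 13
te_G = (1 + 4·6 + 17)/6 = 42/6 = 7
te_H = (1 + 4·2 + 3)/6 = 12/6 = 2
te_I = (2 + 4·5 + 8)/6 = 30/6 = 5

Forward pass:
ES_A = 0; EF_A = 15
ES_B = 15; EF_B = 15+6 = 21
ES_C = 15; EF_C = 15+14 = 29
ES_D = 21; EF_D = 21+11 = 32
ES_E = max(EF_B=21, EF_C=29) = 29; EF_E = 29+8 = 37
ES_F = 21; EF_F = 21+13 = 34
ES_G = max(EF_C=29, EF_D=32) = 32; EF_G = 32+7 = 39
ES_H = 21; EF_H = 21+2 = 23
ES_I = max(EF_C=29, EF_E=37, EF_F=34, EF_G=39, EF_H=23) = 39; EF_I = 39+5 = 44
Expected project duration μ = 44 days. Critical path: A → B → D → G → I.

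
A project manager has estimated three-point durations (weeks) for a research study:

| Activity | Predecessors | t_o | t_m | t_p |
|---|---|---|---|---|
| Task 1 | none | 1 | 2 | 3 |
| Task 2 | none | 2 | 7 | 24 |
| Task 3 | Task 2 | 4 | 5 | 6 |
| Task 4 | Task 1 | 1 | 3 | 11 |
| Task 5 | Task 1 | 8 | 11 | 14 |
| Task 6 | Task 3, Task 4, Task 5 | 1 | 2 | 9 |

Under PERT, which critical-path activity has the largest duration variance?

te_Task 1 = (1 + 4·2 + 3)/6 = 12/6 = 2; σ²_Task 1 = ((3−1)/6)² = 0.111
te_Task 2 = (2 + 4·7 + 24)/6 = 54/6 = 9; σ²_Task 2 = ((24−2)/6)² = 13.444
te_Task 3 = (4 + 4·5 + 6)/6 = 30/6 = 5; σ²_Task 3 = ((6−4)/6)² = 0.111
te_Task 4 = (1 + 4·3 + 11)/6 = 24/6 = 4; σ²_Task 4 = ((11−1)/6)² = 2.778
te_Task 5 = (8 + 4·11 + 14)/6 = 66/6 = 11; σ²_Task 5 = ((14−8)/6)² = 1.000
te_Task 6 = (1 + 4·2 + 9)/6 = 18/6 = 3; σ²_Task 6 = ((9−1)/6)² = 1.778

Forward pass:
ES_Task 1 = 0; EF_Task 1 = 2
ES_Task 2 = 0; EF_Task 2 = 9
ES_Task 3 = 9; EF_Task 3 = 9+5 = 14
ES_Task 4 = 2; EF_Task 4 = 2+4 = 6
ES_Task 5 = 2; EF_Task 5 = 2+11 = 13
ES_Task 6 = max(EF_Task 3=14, EF_Task 4=6, EF_Task 5=13) = 14; EF_Task 6 = 14+3 = 17
Expected project duration μ = 17 weeks. Critical path: Task 2 → Task 3 → Task 6.

Variances on critical path: σ²_Task 2=13.444, σ²_Task 3=0.111, σ²_Task 6=1.778.
Largest is σ²_Task 2 = 13.444.

Task 2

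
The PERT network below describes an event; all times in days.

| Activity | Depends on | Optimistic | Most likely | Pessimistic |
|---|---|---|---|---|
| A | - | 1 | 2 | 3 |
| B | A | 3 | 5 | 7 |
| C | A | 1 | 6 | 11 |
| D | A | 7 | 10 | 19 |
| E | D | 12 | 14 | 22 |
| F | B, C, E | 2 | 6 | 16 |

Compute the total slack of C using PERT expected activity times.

te_A = (1 + 4·2 + 3)/6 = 12/6 = 2
te_B = (3 + 4·5 + 7)/6 = 30/6 = 5
te_C = (1 + 4·6 + 11)/6 = 36/6 = 6
te_D = (7 + 4·10 + 19)/6 = 66/6 = 11
te_E = (12 + 4·14 + 22)/6 = 90/6 = 15
te_F = (2 + 4·6 + 16)/6 = 42/6 = 7

Forward pass:
ES_A = 0; EF_A = 2
ES_B = 2; EF_B = 2+5 = 7
ES_C = 2; EF_C = 2+6 = 8
ES_D = 2; EF_D = 2+11 = 13
ES_E = 13; EF_E = 13+15 = 28
ES_F = max(EF_B=7, EF_C=8, EF_E=28) = 28; EF_F = 28+7 = 35
Expected project duration μ = 35 days. Critical path: A → D → E → F.

Backward pass:
LF_F = 35; LS_F = 35−7 = 28
LF_E = LS_F = 28; LS_E = 28−15 = 13
LF_D = LS_E = 13; LS_D = 13−11 = 2
LF_C = LS_F = 28; LS_C = 28−6 = 22
LF_B = LS_F = 28; LS_B = 28−5 = 23
LF_A = min(LS_B=23, LS_C=22, LS_D=2) = 2; LS_A = 2−2 = 0
Slack_C = LS_C − ES_C = 22 − 2 = 20

20 days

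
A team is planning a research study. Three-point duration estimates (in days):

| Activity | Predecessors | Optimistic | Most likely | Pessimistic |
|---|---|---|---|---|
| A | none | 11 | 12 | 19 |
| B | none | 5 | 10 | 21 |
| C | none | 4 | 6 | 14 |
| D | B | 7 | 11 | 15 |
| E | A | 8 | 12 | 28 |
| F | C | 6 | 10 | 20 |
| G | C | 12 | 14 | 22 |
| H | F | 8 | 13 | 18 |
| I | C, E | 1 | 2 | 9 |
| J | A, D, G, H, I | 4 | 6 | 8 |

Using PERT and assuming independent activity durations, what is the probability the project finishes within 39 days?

0.723

te_A = (11 + 4·12 + 19)/6 = 78/6 = 13; σ²_A = ((19−11)/6)² = 1.778
te_B = (5 + 4·10 + 21)/6 = 66/6 = 11; σ²_B = ((21−5)/6)² = 7.111
te_C = (4 + 4·6 + 14)/6 = 42/6 = 7; σ²_C = ((14−4)/6)² = 2.778
te_D = (7 + 4·11 + 15)/6 = 66/6 = 11; σ²_D = ((15−7)/6)² = 1.778
te_E = (8 + 4·12 + 28)/6 = 84/6 = 14; σ²_E = ((28−8)/6)² = 11.111
te_F = (6 + 4·10 + 20)/6 = 66/6 = 11; σ²_F = ((20−6)/6)² = 5.444
te_G = (12 + 4·14 + 22)/6 = 90/6 = 15; σ²_G = ((22−12)/6)² = 2.778
te_H = (8 + 4·13 + 18)/6 = 78/6 = 13; σ²_H = ((18−8)/6)² = 2.778
te_I = (1 + 4·2 + 9)/6 = 18/6 = 3; σ²_I = ((9−1)/6)² = 1.778
te_J = (4 + 4·6 + 8)/6 = 36/6 = 6; σ²_J = ((8−4)/6)² = 0.444

Forward pass:
ES_A = 0; EF_A = 13
ES_B = 0; EF_B = 11
ES_C = 0; EF_C = 7
ES_D = 11; EF_D = 11+11 = 22
ES_E = 13; EF_E = 13+14 = 27
ES_F = 7; EF_F = 7+11 = 18
ES_G = 7; EF_G = 7+15 = 22
ES_H = 18; EF_H = 18+13 = 31
ES_I = max(EF_C=7, EF_E=27) = 27; EF_I = 27+3 = 30
ES_J = max(EF_A=13, EF_D=22, EF_G=22, EF_H=31, EF_I=30) = 31; EF_J = 31+6 = 37
Expected project duration μ = 37 days. Critical path: C → F → H → J.

Variance along critical path = 2.778 + 5.444 + 2.778 + 0.444 = 11.444; σ = √11.444 = 3.383 days.
Z = (39 − 37) / 3.383 = 0.591
P(T ≤ 39) = Φ(0.591) ≈ 0.723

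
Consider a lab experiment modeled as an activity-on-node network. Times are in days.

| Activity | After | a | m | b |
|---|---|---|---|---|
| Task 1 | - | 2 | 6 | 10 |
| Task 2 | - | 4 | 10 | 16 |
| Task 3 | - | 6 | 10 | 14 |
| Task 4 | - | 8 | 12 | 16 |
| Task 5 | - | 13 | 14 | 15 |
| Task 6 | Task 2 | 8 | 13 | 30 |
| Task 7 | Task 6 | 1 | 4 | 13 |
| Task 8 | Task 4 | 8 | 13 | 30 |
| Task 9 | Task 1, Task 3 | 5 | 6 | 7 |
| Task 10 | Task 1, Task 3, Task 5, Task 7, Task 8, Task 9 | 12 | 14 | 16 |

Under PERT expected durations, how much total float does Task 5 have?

te_Task 1 = (2 + 4·6 + 10)/6 = 36/6 = 6
te_Task 2 = (4 + 4·10 + 16)/6 = 60/6 = 10
te_Task 3 = (6 + 4·10 + 14)/6 = 60/6 = 10
te_Task 4 = (8 + 4·12 + 16)/6 = 72/6 = 12
te_Task 5 = (13 + 4·14 + 15)/6 = 84/6 = 14
te_Task 6 = (8 + 4·13 + 30)/6 = 90/6 = 15
te_Task 7 = (1 + 4·4 + 13)/6 = 30/6 = 5
te_Task 8 = (8 + 4·13 + 30)/6 = 90/6 = 15
te_Task 9 = (5 + 4·6 + 7)/6 = 36/6 = 6
te_Task 10 = (12 + 4·14 + 16)/6 = 84/6 = 14

Forward pass:
ES_Task 1 = 0; EF_Task 1 = 6
ES_Task 2 = 0; EF_Task 2 = 10
ES_Task 3 = 0; EF_Task 3 = 10
ES_Task 4 = 0; EF_Task 4 = 12
ES_Task 5 = 0; EF_Task 5 = 14
ES_Task 6 = 10; EF_Task 6 = 10+15 = 25
ES_Task 7 = 25; EF_Task 7 = 25+5 = 30
ES_Task 8 = 12; EF_Task 8 = 12+15 = 27
ES_Task 9 = max(EF_Task 1=6, EF_Task 3=10) = 10; EF_Task 9 = 10+6 = 16
ES_Task 10 = max(EF_Task 1=6, EF_Task 3=10, EF_Task 5=14, EF_Task 7=30, EF_Task 8=27, EF_Task 9=16) = 30; EF_Task 10 = 30+14 = 44
Expected project duration μ = 44 days. Critical path: Task 2 → Task 6 → Task 7 → Task 10.

Backward pass:
LF_Task 10 = 44; LS_Task 10 = 44−14 = 30
LF_Task 9 = LS_Task 10 = 30; LS_Task 9 = 30−6 = 24
LF_Task 8 = LS_Task 10 = 30; LS_Task 8 = 30−15 = 15
LF_Task 7 = LS_Task 10 = 30; LS_Task 7 = 30−5 = 25
LF_Task 6 = LS_Task 7 = 25; LS_Task 6 = 25−15 = 10
LF_Task 5 = LS_Task 10 = 30; LS_Task 5 = 30−14 = 16
LF_Task 4 = LS_Task 8 = 15; LS_Task 4 = 15−12 = 3
LF_Task 3 = min(LS_Task 9=24, LS_Task 10=30) = 24; LS_Task 3 = 24−10 = 14
LF_Task 2 = LS_Task 6 = 10; LS_Task 2 = 10−10 = 0
LF_Task 1 = min(LS_Task 9=24, LS_Task 10=30) = 24; LS_Task 1 = 24−6 = 18
Slack_Task 5 = LS_Task 5 − ES_Task 5 = 16 − 0 = 16

16 days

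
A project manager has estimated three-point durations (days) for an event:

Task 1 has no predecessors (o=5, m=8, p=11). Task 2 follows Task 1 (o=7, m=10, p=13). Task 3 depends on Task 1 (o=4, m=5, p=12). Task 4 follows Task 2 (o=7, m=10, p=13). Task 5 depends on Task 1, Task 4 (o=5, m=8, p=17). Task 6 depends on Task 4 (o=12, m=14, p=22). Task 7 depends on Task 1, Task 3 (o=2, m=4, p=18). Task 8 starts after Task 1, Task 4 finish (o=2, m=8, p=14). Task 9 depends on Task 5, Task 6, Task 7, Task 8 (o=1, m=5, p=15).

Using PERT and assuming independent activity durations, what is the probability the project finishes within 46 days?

te_Task 1 = (5 + 4·8 + 11)/6 = 48/6 = 8; σ²_Task 1 = ((11−5)/6)² = 1.000
te_Task 2 = (7 + 4·10 + 13)/6 = 60/6 = 10; σ²_Task 2 = ((13−7)/6)² = 1.000
te_Task 3 = (4 + 4·5 + 12)/6 = 36/6 = 6; σ²_Task 3 = ((12−4)/6)² = 1.778
te_Task 4 = (7 + 4·10 + 13)/6 = 60/6 = 10; σ²_Task 4 = ((13−7)/6)² = 1.000
te_Task 5 = (5 + 4·8 + 17)/6 = 54/6 = 9; σ²_Task 5 = ((17−5)/6)² = 4.000
te_Task 6 = (12 + 4·14 + 22)/6 = 90/6 = 15; σ²_Task 6 = ((22−12)/6)² = 2.778
te_Task 7 = (2 + 4·4 + 18)/6 = 36/6 = 6; σ²_Task 7 = ((18−2)/6)² = 7.111
te_Task 8 = (2 + 4·8 + 14)/6 = 48/6 = 8; σ²_Task 8 = ((14−2)/6)² = 4.000
te_Task 9 = (1 + 4·5 + 15)/6 = 36/6 = 6; σ²_Task 9 = ((15−1)/6)² = 5.444

Forward pass:
ES_Task 1 = 0; EF_Task 1 = 8
ES_Task 2 = 8; EF_Task 2 = 8+10 = 18
ES_Task 3 = 8; EF_Task 3 = 8+6 = 14
ES_Task 4 = 18; EF_Task 4 = 18+10 = 28
ES_Task 5 = max(EF_Task 1=8, EF_Task 4=28) = 28; EF_Task 5 = 28+9 = 37
ES_Task 6 = 28; EF_Task 6 = 28+15 = 43
ES_Task 7 = max(EF_Task 1=8, EF_Task 3=14) = 14; EF_Task 7 = 14+6 = 20
ES_Task 8 = max(EF_Task 1=8, EF_Task 4=28) = 28; EF_Task 8 = 28+8 = 36
ES_Task 9 = max(EF_Task 5=37, EF_Task 6=43, EF_Task 7=20, EF_Task 8=36) = 43; EF_Task 9 = 43+6 = 49
Expected project duration μ = 49 days. Critical path: Task 1 → Task 2 → Task 4 → Task 6 → Task 9.

Variance along critical path = 1.000 + 1.000 + 1.000 + 2.778 + 5.444 = 11.222; σ = √11.222 = 3.350 days.
Z = (46 − 49) / 3.350 = -0.896
P(T ≤ 46) = Φ(-0.896) ≈ 0.185

0.185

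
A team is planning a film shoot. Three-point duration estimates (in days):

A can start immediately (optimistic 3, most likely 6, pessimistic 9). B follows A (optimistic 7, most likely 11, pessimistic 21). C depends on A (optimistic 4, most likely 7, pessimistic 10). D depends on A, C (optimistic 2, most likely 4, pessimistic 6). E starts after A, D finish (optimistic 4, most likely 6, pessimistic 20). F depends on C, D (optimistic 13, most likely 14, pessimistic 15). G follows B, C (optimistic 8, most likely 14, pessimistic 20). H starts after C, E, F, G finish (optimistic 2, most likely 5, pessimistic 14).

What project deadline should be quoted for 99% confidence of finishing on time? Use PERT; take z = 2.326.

46.8 days

te_A = (3 + 4·6 + 9)/6 = 36/6 = 6; σ²_A = ((9−3)/6)² = 1.000
te_B = (7 + 4·11 + 21)/6 = 72/6 = 12; σ²_B = ((21−7)/6)² = 5.444
te_C = (4 + 4·7 + 10)/6 = 42/6 = 7; σ²_C = ((10−4)/6)² = 1.000
te_D = (2 + 4·4 + 6)/6 = 24/6 = 4; σ²_D = ((6−2)/6)² = 0.444
te_E = (4 + 4·6 + 20)/6 = 48/6 = 8; σ²_E = ((20−4)/6)² = 7.111
te_F = (13 + 4·14 + 15)/6 = 84/6 = 14; σ²_F = ((15−13)/6)² = 0.111
te_G = (8 + 4·14 + 20)/6 = 84/6 = 14; σ²_G = ((20−8)/6)² = 4.000
te_H = (2 + 4·5 + 14)/6 = 36/6 = 6; σ²_H = ((14−2)/6)² = 4.000

Forward pass:
ES_A = 0; EF_A = 6
ES_B = 6; EF_B = 6+12 = 18
ES_C = 6; EF_C = 6+7 = 13
ES_D = max(EF_A=6, EF_C=13) = 13; EF_D = 13+4 = 17
ES_E = max(EF_A=6, EF_D=17) = 17; EF_E = 17+8 = 25
ES_F = max(EF_C=13, EF_D=17) = 17; EF_F = 17+14 = 31
ES_G = max(EF_B=18, EF_C=13) = 18; EF_G = 18+14 = 32
ES_H = max(EF_C=13, EF_E=25, EF_F=31, EF_G=32) = 32; EF_H = 32+6 = 38
Expected project duration μ = 38 days. Critical path: A → B → G → H.

Variance along critical path = 1.000 + 5.444 + 4.000 + 4.000 = 14.444; σ = 3.801 days.
D = μ + z·σ = 38 + 2.326·3.801 = 46.8 days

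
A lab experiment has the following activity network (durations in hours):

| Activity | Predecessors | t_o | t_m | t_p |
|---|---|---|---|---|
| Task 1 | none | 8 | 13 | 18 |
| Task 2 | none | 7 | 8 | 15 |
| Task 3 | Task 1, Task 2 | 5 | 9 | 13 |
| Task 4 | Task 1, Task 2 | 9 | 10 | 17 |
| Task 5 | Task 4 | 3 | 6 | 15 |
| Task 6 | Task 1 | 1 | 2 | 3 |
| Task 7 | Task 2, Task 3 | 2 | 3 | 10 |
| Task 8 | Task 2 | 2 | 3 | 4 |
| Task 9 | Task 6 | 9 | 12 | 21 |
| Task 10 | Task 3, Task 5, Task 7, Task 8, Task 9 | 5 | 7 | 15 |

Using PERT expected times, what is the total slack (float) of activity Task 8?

19 hours

te_Task 1 = (8 + 4·13 + 18)/6 = 78/6 = 13
te_Task 2 = (7 + 4·8 + 15)/6 = 54/6 = 9
te_Task 3 = (5 + 4·9 + 13)/6 = 54/6 = 9
te_Task 4 = (9 + 4·10 + 17)/6 = 66/6 = 11
te_Task 5 = (3 + 4·6 + 15)/6 = 42/6 = 7
te_Task 6 = (1 + 4·2 + 3)/6 = 12/6 = 2
te_Task 7 = (2 + 4·3 + 10)/6 = 24/6 = 4
te_Task 8 = (2 + 4·3 + 4)/6 = 18/6 = 3
te_Task 9 = (9 + 4·12 + 21)/6 = 78/6 = 13
te_Task 10 = (5 + 4·7 + 15)/6 = 48/6 = 8

Forward pass:
ES_Task 1 = 0; EF_Task 1 = 13
ES_Task 2 = 0; EF_Task 2 = 9
ES_Task 3 = max(EF_Task 1=13, EF_Task 2=9) = 13; EF_Task 3 = 13+9 = 22
ES_Task 4 = max(EF_Task 1=13, EF_Task 2=9) = 13; EF_Task 4 = 13+11 = 24
ES_Task 5 = 24; EF_Task 5 = 24+7 = 31
ES_Task 6 = 13; EF_Task 6 = 13+2 = 15
ES_Task 7 = max(EF_Task 2=9, EF_Task 3=22) = 22; EF_Task 7 = 22+4 = 26
ES_Task 8 = 9; EF_Task 8 = 9+3 = 12
ES_Task 9 = 15; EF_Task 9 = 15+13 = 28
ES_Task 10 = max(EF_Task 3=22, EF_Task 5=31, EF_Task 7=26, EF_Task 8=12, EF_Task 9=28) = 31; EF_Task 10 = 31+8 = 39
Expected project duration μ = 39 hours. Critical path: Task 1 → Task 4 → Task 5 → Task 10.

Backward pass:
LF_Task 10 = 39; LS_Task 10 = 39−8 = 31
LF_Task 9 = LS_Task 10 = 31; LS_Task 9 = 31−13 = 18
LF_Task 8 = LS_Task 10 = 31; LS_Task 8 = 31−3 = 28
LF_Task 7 = LS_Task 10 = 31; LS_Task 7 = 31−4 = 27
LF_Task 6 = LS_Task 9 = 18; LS_Task 6 = 18−2 = 16
LF_Task 5 = LS_Task 10 = 31; LS_Task 5 = 31−7 = 24
LF_Task 4 = LS_Task 5 = 24; LS_Task 4 = 24−11 = 13
LF_Task 3 = min(LS_Task 7=27, LS_Task 10=31) = 27; LS_Task 3 = 27−9 = 18
LF_Task 2 = min(LS_Task 3=18, LS_Task 4=13, LS_Task 7=27, LS_Task 8=28) = 13; LS_Task 2 = 13−9 = 4
LF_Task 1 = min(LS_Task 3=18, LS_Task 4=13, LS_Task 6=16) = 13; LS_Task 1 = 13−13 = 0
Slack_Task 8 = LS_Task 8 − ES_Task 8 = 28 − 9 = 19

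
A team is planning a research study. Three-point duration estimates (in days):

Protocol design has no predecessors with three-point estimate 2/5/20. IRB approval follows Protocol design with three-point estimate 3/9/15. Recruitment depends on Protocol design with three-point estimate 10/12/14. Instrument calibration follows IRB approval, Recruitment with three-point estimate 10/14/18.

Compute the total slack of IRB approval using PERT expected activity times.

te_Protocol design = (2 + 4·5 + 20)/6 = 42/6 = 7
te_IRB approval = (3 + 4·9 + 15)/6 = 54/6 = 9
te_Recruitment = (10 + 4·12 + 14)/6 = 72/6 = 12
te_Instrument calibration = (10 + 4·14 + 18)/6 = 84/6 = 14

Forward pass:
ES_Protocol design = 0; EF_Protocol design = 7
ES_IRB approval = 7; EF_IRB approval = 7+9 = 16
ES_Recruitment = 7; EF_Recruitment = 7+12 = 19
ES_Instrument calibration = max(EF_IRB approval=16, EF_Recruitment=19) = 19; EF_Instrument calibration = 19+14 = 33
Expected project duration μ = 33 days. Critical path: Protocol design → Recruitment → Instrument calibration.

Backward pass:
LF_Instrument calibration = 33; LS_Instrument calibration = 33−14 = 19
LF_Recruitment = LS_Instrument calibration = 19; LS_Recruitment = 19−12 = 7
LF_IRB approval = LS_Instrument calibration = 19; LS_IRB approval = 19−9 = 10
LF_Protocol design = min(LS_IRB approval=10, LS_Recruitment=7) = 7; LS_Protocol design = 7−7 = 0
Slack_IRB approval = LS_IRB approval − ES_IRB approval = 10 − 7 = 3

3 days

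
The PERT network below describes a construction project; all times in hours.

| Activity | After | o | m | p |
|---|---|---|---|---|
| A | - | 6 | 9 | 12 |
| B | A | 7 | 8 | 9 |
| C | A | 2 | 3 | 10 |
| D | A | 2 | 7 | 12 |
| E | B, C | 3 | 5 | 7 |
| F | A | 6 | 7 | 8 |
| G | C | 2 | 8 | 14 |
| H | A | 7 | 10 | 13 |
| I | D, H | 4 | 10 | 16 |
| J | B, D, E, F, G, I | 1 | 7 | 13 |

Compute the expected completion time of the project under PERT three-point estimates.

36 hours

te_A = (6 + 4·9 + 12)/6 = 54/6 = 9
te_B = (7 + 4·8 + 9)/6 = 48/6 = 8
te_C = (2 + 4·3 + 10)/6 = 24/6 = 4
te_D = (2 + 4·7 + 12)/6 = 42/6 = 7
te_E = (3 + 4·5 + 7)/6 = 30/6 = 5
te_F = (6 + 4·7 + 8)/6 = 42/6 = 7
te_G = (2 + 4·8 + 14)/6 = 48/6 = 8
te_H = (7 + 4·10 + 13)/6 = 60/6 = 10
te_I = (4 + 4·10 + 16)/6 = 60/6 = 10
te_J = (1 + 4·7 + 13)/6 = 42/6 = 7

Forward pass:
ES_A = 0; EF_A = 9
ES_B = 9; EF_B = 9+8 = 17
ES_C = 9; EF_C = 9+4 = 13
ES_D = 9; EF_D = 9+7 = 16
ES_E = max(EF_B=17, EF_C=13) = 17; EF_E = 17+5 = 22
ES_F = 9; EF_F = 9+7 = 16
ES_G = 13; EF_G = 13+8 = 21
ES_H = 9; EF_H = 9+10 = 19
ES_I = max(EF_D=16, EF_H=19) = 19; EF_I = 19+10 = 29
ES_J = max(EF_B=17, EF_D=16, EF_E=22, EF_F=16, EF_G=21, EF_I=29) = 29; EF_J = 29+7 = 36
Expected project duration μ = 36 hours. Critical path: A → H → I → J.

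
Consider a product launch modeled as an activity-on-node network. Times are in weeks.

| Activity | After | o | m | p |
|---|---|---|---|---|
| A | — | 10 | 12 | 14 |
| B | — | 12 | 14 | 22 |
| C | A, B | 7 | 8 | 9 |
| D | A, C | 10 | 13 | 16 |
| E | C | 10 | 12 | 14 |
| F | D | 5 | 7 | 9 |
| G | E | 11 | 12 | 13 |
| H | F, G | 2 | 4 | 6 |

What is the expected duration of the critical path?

51 weeks

te_A = (10 + 4·12 + 14)/6 = 72/6 = 12
te_B = (12 + 4·14 + 22)/6 = 90/6 = 15
te_C = (7 + 4·8 + 9)/6 = 48/6 = 8
te_D = (10 + 4·13 + 16)/6 = 78/6 = 13
te_E = (10 + 4·12 + 14)/6 = 72/6 = 12
te_F = (5 + 4·7 + 9)/6 = 42/6 = 7
te_G = (11 + 4·12 + 13)/6 = 72/6 = 12
te_H = (2 + 4·4 + 6)/6 = 24/6 = 4

Forward pass:
ES_A = 0; EF_A = 12
ES_B = 0; EF_B = 15
ES_C = max(EF_A=12, EF_B=15) = 15; EF_C = 15+8 = 23
ES_D = max(EF_A=12, EF_C=23) = 23; EF_D = 23+13 = 36
ES_E = 23; EF_E = 23+12 = 35
ES_F = 36; EF_F = 36+7 = 43
ES_G = 35; EF_G = 35+12 = 47
ES_H = max(EF_F=43, EF_G=47) = 47; EF_H = 47+4 = 51
Expected project duration μ = 51 weeks. Critical path: B → C → E → G → H.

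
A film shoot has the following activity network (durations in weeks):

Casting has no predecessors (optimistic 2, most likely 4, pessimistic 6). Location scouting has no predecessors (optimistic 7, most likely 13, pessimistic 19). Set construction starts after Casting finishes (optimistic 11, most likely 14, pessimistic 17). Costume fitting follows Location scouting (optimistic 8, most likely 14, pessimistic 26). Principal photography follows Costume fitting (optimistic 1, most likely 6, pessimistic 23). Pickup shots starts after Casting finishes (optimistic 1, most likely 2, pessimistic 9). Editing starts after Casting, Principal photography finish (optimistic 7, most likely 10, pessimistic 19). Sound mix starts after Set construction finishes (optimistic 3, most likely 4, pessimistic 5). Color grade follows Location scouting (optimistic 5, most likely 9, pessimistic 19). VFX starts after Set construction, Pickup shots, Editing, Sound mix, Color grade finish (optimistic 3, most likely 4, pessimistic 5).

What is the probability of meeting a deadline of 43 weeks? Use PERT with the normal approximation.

0.074

te_Casting = (2 + 4·4 + 6)/6 = 24/6 = 4; σ²_Casting = ((6−2)/6)² = 0.444
te_Location scouting = (7 + 4·13 + 19)/6 = 78/6 = 13; σ²_Location scouting = ((19−7)/6)² = 4.000
te_Set construction = (11 + 4·14 + 17)/6 = 84/6 = 14; σ²_Set construction = ((17−11)/6)² = 1.000
te_Costume fitting = (8 + 4·14 + 26)/6 = 90/6 = 15; σ²_Costume fitting = ((26−8)/6)² = 9.000
te_Principal photography = (1 + 4·6 + 23)/6 = 48/6 = 8; σ²_Principal photography = ((23−1)/6)² = 13.444
te_Pickup shots = (1 + 4·2 + 9)/6 = 18/6 = 3; σ²_Pickup shots = ((9−1)/6)² = 1.778
te_Editing = (7 + 4·10 + 19)/6 = 66/6 = 11; σ²_Editing = ((19−7)/6)² = 4.000
te_Sound mix = (3 + 4·4 + 5)/6 = 24/6 = 4; σ²_Sound mix = ((5−3)/6)² = 0.111
te_Color grade = (5 + 4·9 + 19)/6 = 60/6 = 10; σ²_Color grade = ((19−5)/6)² = 5.444
te_VFX = (3 + 4·4 + 5)/6 = 24/6 = 4; σ²_VFX = ((5−3)/6)² = 0.111

Forward pass:
ES_Casting = 0; EF_Casting = 4
ES_Location scouting = 0; EF_Location scouting = 13
ES_Set construction = 4; EF_Set construction = 4+14 = 18
ES_Costume fitting = 13; EF_Costume fitting = 13+15 = 28
ES_Principal photography = 28; EF_Principal photography = 28+8 = 36
ES_Pickup shots = 4; EF_Pickup shots = 4+3 = 7
ES_Editing = max(EF_Casting=4, EF_Principal photography=36) = 36; EF_Editing = 36+11 = 47
ES_Sound mix = 18; EF_Sound mix = 18+4 = 22
ES_Color grade = 13; EF_Color grade = 13+10 = 23
ES_VFX = max(EF_Set construction=18, EF_Pickup shots=7, EF_Editing=47, EF_Sound mix=22, EF_Color grade=23) = 47; EF_VFX = 47+4 = 51
Expected project duration μ = 51 weeks. Critical path: Location scouting → Costume fitting → Principal photography → Editing → VFX.

Variance along critical path = 4.000 + 9.000 + 13.444 + 4.000 + 0.111 = 30.556; σ = √30.556 = 5.528 weeks.
Z = (43 − 51) / 5.528 = -1.447
P(T ≤ 43) = Φ(-1.447) ≈ 0.074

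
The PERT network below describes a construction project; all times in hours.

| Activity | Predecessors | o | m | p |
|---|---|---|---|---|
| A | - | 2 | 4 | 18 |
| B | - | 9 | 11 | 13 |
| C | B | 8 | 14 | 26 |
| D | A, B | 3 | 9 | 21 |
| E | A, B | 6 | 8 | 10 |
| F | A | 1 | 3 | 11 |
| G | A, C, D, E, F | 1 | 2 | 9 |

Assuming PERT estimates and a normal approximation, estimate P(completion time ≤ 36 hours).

0.982

te_A = (2 + 4·4 + 18)/6 = 36/6 = 6; σ²_A = ((18−2)/6)² = 7.111
te_B = (9 + 4·11 + 13)/6 = 66/6 = 11; σ²_B = ((13−9)/6)² = 0.444
te_C = (8 + 4·14 + 26)/6 = 90/6 = 15; σ²_C = ((26−8)/6)² = 9.000
te_D = (3 + 4·9 + 21)/6 = 60/6 = 10; σ²_D = ((21−3)/6)² = 9.000
te_E = (6 + 4·8 + 10)/6 = 48/6 = 8; σ²_E = ((10−6)/6)² = 0.444
te_F = (1 + 4·3 + 11)/6 = 24/6 = 4; σ²_F = ((11−1)/6)² = 2.778
te_G = (1 + 4·2 + 9)/6 = 18/6 = 3; σ²_G = ((9−1)/6)² = 1.778

Forward pass:
ES_A = 0; EF_A = 6
ES_B = 0; EF_B = 11
ES_C = 11; EF_C = 11+15 = 26
ES_D = max(EF_A=6, EF_B=11) = 11; EF_D = 11+10 = 21
ES_E = max(EF_A=6, EF_B=11) = 11; EF_E = 11+8 = 19
ES_F = 6; EF_F = 6+4 = 10
ES_G = max(EF_A=6, EF_C=26, EF_D=21, EF_E=19, EF_F=10) = 26; EF_G = 26+3 = 29
Expected project duration μ = 29 hours. Critical path: B → C → G.

Variance along critical path = 0.444 + 9.000 + 1.778 = 11.222; σ = √11.222 = 3.350 hours.
Z = (36 − 29) / 3.350 = 2.090
P(T ≤ 36) = Φ(2.090) ≈ 0.982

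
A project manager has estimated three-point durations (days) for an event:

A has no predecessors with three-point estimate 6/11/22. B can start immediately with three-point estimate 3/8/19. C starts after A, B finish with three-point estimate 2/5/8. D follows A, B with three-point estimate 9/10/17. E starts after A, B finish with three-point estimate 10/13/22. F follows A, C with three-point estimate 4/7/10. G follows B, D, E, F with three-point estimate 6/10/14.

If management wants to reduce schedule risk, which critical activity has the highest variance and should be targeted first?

A

te_A = (6 + 4·11 + 22)/6 = 72/6 = 12; σ²_A = ((22−6)/6)² = 7.111
te_B = (3 + 4·8 + 19)/6 = 54/6 = 9; σ²_B = ((19−3)/6)² = 7.111
te_C = (2 + 4·5 + 8)/6 = 30/6 = 5; σ²_C = ((8−2)/6)² = 1.000
te_D = (9 + 4·10 + 17)/6 = 66/6 = 11; σ²_D = ((17−9)/6)² = 1.778
te_E = (10 + 4·13 + 22)/6 = 84/6 = 14; σ²_E = ((22−10)/6)² = 4.000
te_F = (4 + 4·7 + 10)/6 = 42/6 = 7; σ²_F = ((10−4)/6)² = 1.000
te_G = (6 + 4·10 + 14)/6 = 60/6 = 10; σ²_G = ((14−6)/6)² = 1.778

Forward pass:
ES_A = 0; EF_A = 12
ES_B = 0; EF_B = 9
ES_C = max(EF_A=12, EF_B=9) = 12; EF_C = 12+5 = 17
ES_D = max(EF_A=12, EF_B=9) = 12; EF_D = 12+11 = 23
ES_E = max(EF_A=12, EF_B=9) = 12; EF_E = 12+14 = 26
ES_F = max(EF_A=12, EF_C=17) = 17; EF_F = 17+7 = 24
ES_G = max(EF_B=9, EF_D=23, EF_E=26, EF_F=24) = 26; EF_G = 26+10 = 36
Expected project duration μ = 36 days. Critical path: A → E → G.

Variances on critical path: σ²_A=7.111, σ²_E=4.000, σ²_G=1.778.
Largest is σ²_A = 7.111.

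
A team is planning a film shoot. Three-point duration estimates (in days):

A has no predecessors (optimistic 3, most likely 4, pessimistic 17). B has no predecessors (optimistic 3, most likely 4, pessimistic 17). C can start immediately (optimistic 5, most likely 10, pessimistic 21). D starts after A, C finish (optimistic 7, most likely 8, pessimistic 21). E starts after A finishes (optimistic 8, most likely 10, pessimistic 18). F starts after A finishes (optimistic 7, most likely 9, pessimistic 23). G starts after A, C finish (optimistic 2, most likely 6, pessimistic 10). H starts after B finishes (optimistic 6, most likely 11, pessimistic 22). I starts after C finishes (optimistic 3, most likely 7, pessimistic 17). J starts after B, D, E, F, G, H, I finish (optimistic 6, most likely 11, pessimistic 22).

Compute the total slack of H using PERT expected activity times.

3 days

te_A = (3 + 4·4 + 17)/6 = 36/6 = 6
te_B = (3 + 4·4 + 17)/6 = 36/6 = 6
te_C = (5 + 4·10 + 21)/6 = 66/6 = 11
te_D = (7 + 4·8 + 21)/6 = 60/6 = 10
te_E = (8 + 4·10 + 18)/6 = 66/6 = 11
te_F = (7 + 4·9 + 23)/6 = 66/6 = 11
te_G = (2 + 4·6 + 10)/6 = 36/6 = 6
te_H = (6 + 4·11 + 22)/6 = 72/6 = 12
te_I = (3 + 4·7 + 17)/6 = 48/6 = 8
te_J = (6 + 4·11 + 22)/6 = 72/6 = 12

Forward pass:
ES_A = 0; EF_A = 6
ES_B = 0; EF_B = 6
ES_C = 0; EF_C = 11
ES_D = max(EF_A=6, EF_C=11) = 11; EF_D = 11+10 = 21
ES_E = 6; EF_E = 6+11 = 17
ES_F = 6; EF_F = 6+11 = 17
ES_G = max(EF_A=6, EF_C=11) = 11; EF_G = 11+6 = 17
ES_H = 6; EF_H = 6+12 = 18
ES_I = 11; EF_I = 11+8 = 19
ES_J = max(EF_B=6, EF_D=21, EF_E=17, EF_F=17, EF_G=17, EF_H=18, EF_I=19) = 21; EF_J = 21+12 = 33
Expected project duration μ = 33 days. Critical path: C → D → J.

Backward pass:
LF_J = 33; LS_J = 33−12 = 21
LF_I = LS_J = 21; LS_I = 21−8 = 13
LF_H = LS_J = 21; LS_H = 21−12 = 9
LF_G = LS_J = 21; LS_G = 21−6 = 15
LF_F = LS_J = 21; LS_F = 21−11 = 10
LF_E = LS_J = 21; LS_E = 21−11 = 10
LF_D = LS_J = 21; LS_D = 21−10 = 11
LF_C = min(LS_D=11, LS_G=15, LS_I=13) = 11; LS_C = 11−11 = 0
LF_B = min(LS_H=9, LS_J=21) = 9; LS_B = 9−6 = 3
LF_A = min(LS_D=11, LS_E=10, LS_F=10, LS_G=15) = 10; LS_A = 10−6 = 4
Slack_H = LS_H − ES_H = 9 − 6 = 3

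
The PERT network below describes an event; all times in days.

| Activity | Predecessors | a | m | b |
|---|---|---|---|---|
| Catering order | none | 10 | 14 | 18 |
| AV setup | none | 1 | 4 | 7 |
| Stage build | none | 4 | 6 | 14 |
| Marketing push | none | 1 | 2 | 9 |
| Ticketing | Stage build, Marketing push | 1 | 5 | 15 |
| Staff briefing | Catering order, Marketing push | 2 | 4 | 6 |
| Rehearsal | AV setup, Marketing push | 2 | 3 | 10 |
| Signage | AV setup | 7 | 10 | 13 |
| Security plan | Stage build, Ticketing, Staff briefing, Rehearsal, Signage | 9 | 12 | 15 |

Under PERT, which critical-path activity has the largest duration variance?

te_Catering order = (10 + 4·14 + 18)/6 = 84/6 = 14; σ²_Catering order = ((18−10)/6)² = 1.778
te_AV setup = (1 + 4·4 + 7)/6 = 24/6 = 4; σ²_AV setup = ((7−1)/6)² = 1.000
te_Stage build = (4 + 4·6 + 14)/6 = 42/6 = 7; σ²_Stage build = ((14−4)/6)² = 2.778
te_Marketing push = (1 + 4·2 + 9)/6 = 18/6 = 3; σ²_Marketing push = ((9−1)/6)² = 1.778
te_Ticketing = (1 + 4·5 + 15)/6 = 36/6 = 6; σ²_Ticketing = ((15−1)/6)² = 5.444
te_Staff briefing = (2 + 4·4 + 6)/6 = 24/6 = 4; σ²_Staff briefing = ((6−2)/6)² = 0.444
te_Rehearsal = (2 + 4·3 + 10)/6 = 24/6 = 4; σ²_Rehearsal = ((10−2)/6)² = 1.778
te_Signage = (7 + 4·10 + 13)/6 = 60/6 = 10; σ²_Signage = ((13−7)/6)² = 1.000
te_Security plan = (9 + 4·12 + 15)/6 = 72/6 = 12; σ²_Security plan = ((15−9)/6)² = 1.000

Forward pass:
ES_Catering order = 0; EF_Catering order = 14
ES_AV setup = 0; EF_AV setup = 4
ES_Stage build = 0; EF_Stage build = 7
ES_Marketing push = 0; EF_Marketing push = 3
ES_Ticketing = max(EF_Stage build=7, EF_Marketing push=3) = 7; EF_Ticketing = 7+6 = 13
ES_Staff briefing = max(EF_Catering order=14, EF_Marketing push=3) = 14; EF_Staff briefing = 14+4 = 18
ES_Rehearsal = max(EF_AV setup=4, EF_Marketing push=3) = 4; EF_Rehearsal = 4+4 = 8
ES_Signage = 4; EF_Signage = 4+10 = 14
ES_Security plan = max(EF_Stage build=7, EF_Ticketing=13, EF_Staff briefing=18, EF_Rehearsal=8, EF_Signage=14) = 18; EF_Security plan = 18+12 = 30
Expected project duration μ = 30 days. Critical path: Catering order → Staff briefing → Security plan.

Variances on critical path: σ²_Catering order=1.778, σ²_Staff briefing=0.444, σ²_Security plan=1.000.
Largest is σ²_Catering order = 1.778.

Catering order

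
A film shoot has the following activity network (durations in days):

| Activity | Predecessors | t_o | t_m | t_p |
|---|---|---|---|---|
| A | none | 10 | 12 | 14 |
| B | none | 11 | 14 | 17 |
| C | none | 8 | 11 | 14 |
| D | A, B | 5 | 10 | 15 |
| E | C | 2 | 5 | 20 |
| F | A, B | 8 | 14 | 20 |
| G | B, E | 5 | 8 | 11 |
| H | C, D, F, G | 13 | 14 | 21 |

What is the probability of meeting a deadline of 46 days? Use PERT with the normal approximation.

0.875

te_A = (10 + 4·12 + 14)/6 = 72/6 = 12; σ²_A = ((14−10)/6)² = 0.444
te_B = (11 + 4·14 + 17)/6 = 84/6 = 14; σ²_B = ((17−11)/6)² = 1.000
te_C = (8 + 4·11 + 14)/6 = 66/6 = 11; σ²_C = ((14−8)/6)² = 1.000
te_D = (5 + 4·10 + 15)/6 = 60/6 = 10; σ²_D = ((15−5)/6)² = 2.778
te_E = (2 + 4·5 + 20)/6 = 42/6 = 7; σ²_E = ((20−2)/6)² = 9.000
te_F = (8 + 4·14 + 20)/6 = 84/6 = 14; σ²_F = ((20−8)/6)² = 4.000
te_G = (5 + 4·8 + 11)/6 = 48/6 = 8; σ²_G = ((11−5)/6)² = 1.000
te_H = (13 + 4·14 + 21)/6 = 90/6 = 15; σ²_H = ((21−13)/6)² = 1.778

Forward pass:
ES_A = 0; EF_A = 12
ES_B = 0; EF_B = 14
ES_C = 0; EF_C = 11
ES_D = max(EF_A=12, EF_B=14) = 14; EF_D = 14+10 = 24
ES_E = 11; EF_E = 11+7 = 18
ES_F = max(EF_A=12, EF_B=14) = 14; EF_F = 14+14 = 28
ES_G = max(EF_B=14, EF_E=18) = 18; EF_G = 18+8 = 26
ES_H = max(EF_C=11, EF_D=24, EF_F=28, EF_G=26) = 28; EF_H = 28+15 = 43
Expected project duration μ = 43 days. Critical path: B → F → H.

Variance along critical path = 1.000 + 4.000 + 1.778 = 6.778; σ = √6.778 = 2.603 days.
Z = (46 − 43) / 2.603 = 1.152
P(T ≤ 46) = Φ(1.152) ≈ 0.875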